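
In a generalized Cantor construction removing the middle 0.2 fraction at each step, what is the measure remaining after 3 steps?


Step 1: At each step, fraction remaining = 1 - 0.2 = 0.8
Step 2: After 3 steps, measure = (0.8)^3
Step 3: Computing the power step by step:
  After step 1: 0.8
  After step 2: 0.64
  After step 3: 0.512
Result = 0.512


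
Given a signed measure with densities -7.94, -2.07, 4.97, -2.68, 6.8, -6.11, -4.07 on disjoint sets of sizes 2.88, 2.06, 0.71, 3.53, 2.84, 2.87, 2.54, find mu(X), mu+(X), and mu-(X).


Step 1: Compute signed measure on each set:
  Set 1: -7.94 * 2.88 = -22.8672
  Set 2: -2.07 * 2.06 = -4.2642
  Set 3: 4.97 * 0.71 = 3.5287
  Set 4: -2.68 * 3.53 = -9.4604
  Set 5: 6.8 * 2.84 = 19.312
  Set 6: -6.11 * 2.87 = -17.5357
  Set 7: -4.07 * 2.54 = -10.3378
Step 2: Total signed measure = (-22.8672) + (-4.2642) + (3.5287) + (-9.4604) + (19.312) + (-17.5357) + (-10.3378)
     = -41.6246
Step 3: Positive part mu+(X) = sum of positive contributions = 22.8407
Step 4: Negative part mu-(X) = |sum of negative contributions| = 64.4653


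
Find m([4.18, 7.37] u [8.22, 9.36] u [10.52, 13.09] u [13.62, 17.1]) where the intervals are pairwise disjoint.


For pairwise disjoint intervals, m(union) = sum of lengths.
= (7.37 - 4.18) + (9.36 - 8.22) + (13.09 - 10.52) + (17.1 - 13.62)
= 3.19 + 1.14 + 2.57 + 3.48
= 10.38


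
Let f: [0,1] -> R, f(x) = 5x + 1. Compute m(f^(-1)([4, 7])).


f^(-1)([4, 7]) = {x : 4 <= 5x + 1 <= 7}
Solving: (4 - 1)/5 <= x <= (7 - 1)/5
= [0.6, 1.2]
Intersecting with [0,1]: [0.6, 1]
Measure = 1 - 0.6 = 0.4


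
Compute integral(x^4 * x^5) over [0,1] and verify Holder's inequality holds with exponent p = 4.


Step 1: Exact integral of f*g = integral(x^9, 0, 1) = 1/10
     = 0.1
Step 2: Holder bound with p=4, q=1.333333:
  ||f||_p = (integral x^16 dx)^(1/4) = (1/17)^(1/4) = 0.492479
  ||g||_q = (integral x^6.666667 dx)^(1/1.333333) = (1/7.666667)^(1/1.333333) = 0.217043
Step 3: Holder bound = ||f||_p * ||g||_q = 0.492479 * 0.217043 = 0.106889
Verification: 0.1 <= 0.106889 (Holder holds)


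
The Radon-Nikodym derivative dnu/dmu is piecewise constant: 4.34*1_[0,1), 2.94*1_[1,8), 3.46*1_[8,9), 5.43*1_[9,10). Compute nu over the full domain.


Integrate each piece of the Radon-Nikodym derivative:
Step 1: integral_0^1 4.34 dx = 4.34*(1-0) = 4.34*1 = 4.34
Step 2: integral_1^8 2.94 dx = 2.94*(8-1) = 2.94*7 = 20.58
Step 3: integral_8^9 3.46 dx = 3.46*(9-8) = 3.46*1 = 3.46
Step 4: integral_9^10 5.43 dx = 5.43*(10-9) = 5.43*1 = 5.43
Total: 4.34 + 20.58 + 3.46 + 5.43 = 33.81


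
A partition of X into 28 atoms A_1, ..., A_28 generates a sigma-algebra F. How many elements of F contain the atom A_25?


Each element of F is a union of some subset S of the 28 atoms.
The element contains A_25 iff A_25 is in S.
So we count subsets S of {A_1,...,A_28} with A_25 in S: choose freely among the other 27 atoms.
Count = 2^(28-1) = 2^27 = 134217728.


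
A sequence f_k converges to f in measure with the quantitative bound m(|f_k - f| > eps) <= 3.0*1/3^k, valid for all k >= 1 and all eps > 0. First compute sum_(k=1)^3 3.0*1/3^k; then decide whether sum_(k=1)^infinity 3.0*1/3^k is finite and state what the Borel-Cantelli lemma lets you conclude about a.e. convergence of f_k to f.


Step 1: List the terms 3.0*1/3^k for k = 1 to 3:
  k=1: 1
  k=2: 0.333333
  k=3: 0.111111
Step 2: Partial sum = 1 + 0.333333 + 0.111111
     = 1.444444
Step 3: The full series sum_(k>=1) 3.0*1/3^k converges (geometric series with ratio 1/3 < 1; a constant multiple of a convergent series converges).
Step 4: Fix eps > 0. Since sum_k m(|f_k - f| > eps) < infinity, the Borel-Cantelli lemma gives
        m(limsup_k {|f_k - f| > eps}) = 0, i.e. for a.e. x, |f_k(x) - f(x)| <= eps for all large k.
        Applying this with eps = 1/j for j = 1, 2, ... and intersecting the countably many full-measure sets,
        for a.e. x we get limsup_k |f_k(x) - f(x)| <= 1/j for every j, hence f_k -> f almost everywhere.
Conclusion: series converges; Borel-Cantelli yields f_k -> f a.e.


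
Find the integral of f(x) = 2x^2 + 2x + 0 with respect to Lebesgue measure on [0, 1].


The Lebesgue integral of a Riemann-integrable function agrees with the Riemann integral.
Antiderivative F(x) = (2/3)x^3 + (2/2)x^2 + 0x
F(1) = (2/3)*1^3 + (2/2)*1^2 + 0*1
     = (2/3)*1 + (2/2)*1 + 0*1
     = 0.666667 + 1 + 0
     = 1.666667
F(0) = 0.0
Integral = F(1) - F(0) = 1.666667 - 0.0 = 1.666667


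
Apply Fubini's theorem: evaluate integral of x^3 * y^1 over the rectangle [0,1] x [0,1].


By Fubini's theorem, the double integral factors as a product of single integrals:
Step 1: integral_0^1 x^3 dx = [x^4/4] from 0 to 1
     = 1^4/4 = 0.25
Step 2: integral_0^1 y^1 dy = [y^2/2] from 0 to 1
     = 1^2/2 = 0.5
Step 3: Double integral = 0.25 * 0.5 = 0.125


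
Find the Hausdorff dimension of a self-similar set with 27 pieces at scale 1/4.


For a self-similar set with N copies scaled by 1/r:
dim_H = log(N)/log(r) = log(27)/log(4)
= 3.295837/1.386294
= 2.377444


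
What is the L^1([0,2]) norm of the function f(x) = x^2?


Step 1: ||f||_1 = (integral_0^2 |x^2|^1 dx)^(1/1)
     = (integral_0^2 x^2 dx)^(1/1)
Step 2: integral_0^2 x^2 dx = [x^3/(3)] from 0 to 2 = 2^3/3
     = 8/3 = 2.666667
Step 3: ||f||_1 = (2.666667)^(1/1) = 2.666667


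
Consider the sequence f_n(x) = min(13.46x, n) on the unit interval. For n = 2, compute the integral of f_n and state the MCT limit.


f(x) = 13.46x on [0,1]; f_n(x) = min(13.46x, n). At n = 2:
Step 1: f(x) reaches 2 at x = 2/13.46 = 0.148588
Step 2: integral(f_2) = integral(13.46x, 0, 0.148588) + integral(2, 0.148588, 1)
       = 13.46*0.148588^2/2 + 2*(1 - 0.148588)
       = 0.148588 + 1.702823
       = 1.851412
Step 3: As n -> infinity, f_n increases to f, so by MCT integral(f_n) -> integral(f) = 13.46/2 = 6.73.
Convergence: integral(f_2) = 1.851412 -> 6.73 as n -> infinity


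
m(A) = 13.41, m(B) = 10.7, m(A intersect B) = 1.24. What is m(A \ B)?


m(A \ B) = m(A) - m(A n B)
= 13.41 - 1.24
= 12.17


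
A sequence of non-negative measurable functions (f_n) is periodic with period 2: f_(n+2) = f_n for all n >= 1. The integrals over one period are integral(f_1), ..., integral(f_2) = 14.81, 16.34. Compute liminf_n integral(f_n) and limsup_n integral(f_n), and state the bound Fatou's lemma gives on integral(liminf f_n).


The sequence (integral(f_n)) is periodic with period 2, repeating the values 14.81, 16.34 indefinitely.
Step 1: For a periodic sequence, every tail (a_m, a_(m+1), ...) contains all 2 period values infinitely often.
Step 2: Hence inf of every tail = min of the period values = min(14.81, 16.34) = 14.81.
        liminf_n integral(f_n) = sup over m of (inf of tail from m) = 14.81.
Step 3: Similarly sup of every tail = max of the period values = 16.34.
        limsup_n integral(f_n) = 16.34.
Step 4: Fatou's lemma: integral(liminf_n f_n) <= liminf_n integral(f_n) = 14.81.
        So the integral of the pointwise liminf is at most 14.81.


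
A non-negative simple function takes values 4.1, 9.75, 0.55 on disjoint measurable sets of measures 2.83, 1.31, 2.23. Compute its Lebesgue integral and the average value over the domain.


Step 1: Integral = sum(value_i * measure_i)
= 4.1*2.83 + 9.75*1.31 + 0.55*2.23
= 11.603 + 12.7725 + 1.2265
= 25.602
Step 2: Total measure of domain = 2.83 + 1.31 + 2.23 = 6.37
Step 3: Average value = 25.602 / 6.37 = 4.019152


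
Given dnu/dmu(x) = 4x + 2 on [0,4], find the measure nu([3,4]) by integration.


nu(A) = integral_A (dnu/dmu) dmu = integral_3^4 (4x + 2) dx
Step 1: Antiderivative F(x) = (4/2)x^2 + 2x
Step 2: F(4) = (4/2)*4^2 + 2*4 = 32 + 8 = 40
Step 3: F(3) = (4/2)*3^2 + 2*3 = 18 + 6 = 24
Step 4: nu([3,4]) = F(4) - F(3) = 40 - 24 = 16


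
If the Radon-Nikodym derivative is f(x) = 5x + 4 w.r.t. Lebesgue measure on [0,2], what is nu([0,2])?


nu(A) = integral_A (dnu/dmu) dmu = integral_0^2 (5x + 4) dx
Step 1: Antiderivative F(x) = (5/2)x^2 + 4x
Step 2: F(2) = (5/2)*2^2 + 4*2 = 10 + 8 = 18
Step 3: F(0) = (5/2)*0^2 + 4*0 = 0.0 + 0 = 0.0
Step 4: nu([0,2]) = F(2) - F(0) = 18 - 0.0 = 18


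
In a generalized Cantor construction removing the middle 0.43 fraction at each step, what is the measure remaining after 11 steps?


Step 1: At each step, fraction remaining = 1 - 0.43 = 0.57
Step 2: After 11 steps, measure = (0.57)^11
Result = 0.002064


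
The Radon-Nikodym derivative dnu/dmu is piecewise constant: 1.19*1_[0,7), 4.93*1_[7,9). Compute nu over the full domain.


Integrate each piece of the Radon-Nikodym derivative:
Step 1: integral_0^7 1.19 dx = 1.19*(7-0) = 1.19*7 = 8.33
Step 2: integral_7^9 4.93 dx = 4.93*(9-7) = 4.93*2 = 9.86
Total: 8.33 + 9.86 = 18.19


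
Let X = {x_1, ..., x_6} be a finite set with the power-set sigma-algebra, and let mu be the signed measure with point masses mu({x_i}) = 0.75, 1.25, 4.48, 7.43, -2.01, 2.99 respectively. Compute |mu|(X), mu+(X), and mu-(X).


Step 1: Every measurable set is a union of atoms (the cells / points), so a Hahn decomposition is
  obtained by grouping atoms by sign: P = union of atoms with mu > 0, N = union of the remaining atoms.
  Atoms in P (indices): 1, 2, 3, 4, 6;  atoms in N (indices): 5
  Positive values: 0.75, 1.25, 4.48, 7.43, 2.99
  Negative values: -2.01
Step 2: mu+(X) = mu(P) = sum of positive atom values = 16.9
Step 3: mu-(X) = -mu(N) = sum of |negative atom values| = 2.01
Step 4: |mu|(X) = mu+(X) + mu-(X) = 16.9 + 2.01 = 18.91


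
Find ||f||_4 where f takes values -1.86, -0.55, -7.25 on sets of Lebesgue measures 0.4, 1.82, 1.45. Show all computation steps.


Step 1: Compute |f_i|^4 for each value:
  |-1.86|^4 = 11.968832
  |-0.55|^4 = 0.091506
  |-7.25|^4 = 2762.816406
Step 2: Multiply by measures and sum:
  11.968832 * 0.4 = 4.787533
  0.091506 * 1.82 = 0.166541
  2762.816406 * 1.45 = 4006.083789
Sum = 4.787533 + 0.166541 + 4006.083789 = 4011.037863
Step 3: Take the p-th root:
||f||_4 = (4011.037863)^(1/4) = 7.958188


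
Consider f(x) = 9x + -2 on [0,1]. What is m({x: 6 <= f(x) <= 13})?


f^(-1)([6, 13]) = {x : 6 <= 9x + -2 <= 13}
Solving: (6 - -2)/9 <= x <= (13 - -2)/9
= [0.888889, 1.666667]
Intersecting with [0,1]: [0.888889, 1]
Measure = 1 - 0.888889 = 0.111111


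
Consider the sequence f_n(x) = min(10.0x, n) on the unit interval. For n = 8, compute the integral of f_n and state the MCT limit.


f(x) = 10.0x on [0,1]; f_n(x) = min(10.0x, n). At n = 8:
Step 1: f(x) reaches 8 at x = 8/10.0 = 0.8
Step 2: integral(f_8) = integral(10.0x, 0, 0.8) + integral(8, 0.8, 1)
       = 10.0*0.8^2/2 + 8*(1 - 0.8)
       = 3.2 + 1.6
       = 4.8
Step 3: As n -> infinity, f_n increases to f, so by MCT integral(f_n) -> integral(f) = 10.0/2 = 5.
Convergence: integral(f_8) = 4.8 -> 5 as n -> infinity


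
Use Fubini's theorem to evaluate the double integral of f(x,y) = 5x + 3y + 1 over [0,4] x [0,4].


By Fubini, integrate in x first, then y.
Step 1: Fix y, integrate over x in [0,4]:
  integral(5x + 3y + 1, x=0..4)
  = 5*(4^2 - 0^2)/2 + (3y + 1)*(4 - 0)
  = 40 + (3y + 1)*4
  = 40 + 12y + 4
  = 44 + 12y
Step 2: Integrate over y in [0,4]:
  integral(44 + 12y, y=0..4)
  = 44*4 + 12*(4^2 - 0^2)/2
  = 176 + 96
  = 272


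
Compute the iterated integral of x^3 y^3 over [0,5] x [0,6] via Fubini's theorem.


By Fubini's theorem, the double integral factors as a product of single integrals:
Step 1: integral_0^5 x^3 dx = [x^4/4] from 0 to 5
     = 5^4/4 = 156.25
Step 2: integral_0^6 y^3 dy = [y^4/4] from 0 to 6
     = 6^4/4 = 324
Step 3: Double integral = 156.25 * 324 = 50625


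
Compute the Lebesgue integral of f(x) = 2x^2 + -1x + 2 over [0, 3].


The Lebesgue integral of a Riemann-integrable function agrees with the Riemann integral.
Antiderivative F(x) = (2/3)x^3 + (-1/2)x^2 + 2x
F(3) = (2/3)*3^3 + (-1/2)*3^2 + 2*3
     = (2/3)*27 + (-1/2)*9 + 2*3
     = 18 + -4.5 + 6
     = 19.5
F(0) = 0.0
Integral = F(3) - F(0) = 19.5 - 0.0 = 19.5


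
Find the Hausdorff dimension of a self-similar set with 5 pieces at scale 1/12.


For a self-similar set with N copies scaled by 1/r:
dim_H = log(N)/log(r) = log(5)/log(12)
= 1.609438/2.484907
= 0.647685


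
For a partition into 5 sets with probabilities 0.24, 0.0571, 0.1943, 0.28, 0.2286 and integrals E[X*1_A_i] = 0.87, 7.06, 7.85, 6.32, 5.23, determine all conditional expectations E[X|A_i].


For each cell A_i: E[X|A_i] = E[X*1_A_i] / P(A_i)
Step 1: E[X|A_1] = 0.87 / 0.24 = 3.625
Step 2: E[X|A_2] = 7.06 / 0.0571 = 123.642732
Step 3: E[X|A_3] = 7.85 / 0.1943 = 40.401441
Step 4: E[X|A_4] = 6.32 / 0.28 = 22.571429
Step 5: E[X|A_5] = 5.23 / 0.2286 = 22.87839
Verification: E[X] = sum E[X*1_A_i] = 0.87 + 7.06 + 7.85 + 6.32 + 5.23 = 27.33


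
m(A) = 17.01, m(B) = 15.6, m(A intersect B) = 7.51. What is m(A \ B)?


m(A \ B) = m(A) - m(A n B)
= 17.01 - 7.51
= 9.5


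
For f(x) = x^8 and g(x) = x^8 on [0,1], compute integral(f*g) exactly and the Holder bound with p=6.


Step 1: Exact integral of f*g = integral(x^16, 0, 1) = 1/17
     = 0.058824
Step 2: Holder bound with p=6, q=1.2:
  ||f||_p = (integral x^48 dx)^(1/6) = (1/49)^(1/6) = 0.522758
  ||g||_q = (integral x^9.6 dx)^(1/1.2) = (1/10.6)^(1/1.2) = 0.139823
Step 3: Holder bound = ||f||_p * ||g||_q = 0.522758 * 0.139823 = 0.073094
Verification: 0.058824 <= 0.073094 (Holder holds)


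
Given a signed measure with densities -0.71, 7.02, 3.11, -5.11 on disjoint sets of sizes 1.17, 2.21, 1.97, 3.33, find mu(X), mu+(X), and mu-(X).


Step 1: Compute signed measure on each set:
  Set 1: -0.71 * 1.17 = -0.8307
  Set 2: 7.02 * 2.21 = 15.5142
  Set 3: 3.11 * 1.97 = 6.1267
  Set 4: -5.11 * 3.33 = -17.0163
Step 2: Total signed measure = (-0.8307) + (15.5142) + (6.1267) + (-17.0163)
     = 3.7939
Step 3: Positive part mu+(X) = sum of positive contributions = 21.6409
Step 4: Negative part mu-(X) = |sum of negative contributions| = 17.847


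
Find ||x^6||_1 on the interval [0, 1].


Step 1: ||f||_1 = (integral_0^1 |x^6|^1 dx)^(1/1)
     = (integral_0^1 x^6 dx)^(1/1)
Step 2: integral_0^1 x^6 dx = [x^7/(7)] from 0 to 1 = 1^7/7
     = 1/7 = 0.142857
Step 3: ||f||_1 = (0.142857)^(1/1) = 0.142857


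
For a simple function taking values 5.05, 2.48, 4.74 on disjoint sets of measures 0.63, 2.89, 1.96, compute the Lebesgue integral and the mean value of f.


Step 1: Integral = sum(value_i * measure_i)
= 5.05*0.63 + 2.48*2.89 + 4.74*1.96
= 3.1815 + 7.1672 + 9.2904
= 19.6391
Step 2: Total measure of domain = 0.63 + 2.89 + 1.96 = 5.48
Step 3: Average value = 19.6391 / 5.48 = 3.583777


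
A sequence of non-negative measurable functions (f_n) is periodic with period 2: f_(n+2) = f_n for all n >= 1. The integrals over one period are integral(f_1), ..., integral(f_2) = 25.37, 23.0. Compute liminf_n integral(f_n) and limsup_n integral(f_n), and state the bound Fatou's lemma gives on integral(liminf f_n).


The sequence (integral(f_n)) is periodic with period 2, repeating the values 25.37, 23.0 indefinitely.
Step 1: For a periodic sequence, every tail (a_m, a_(m+1), ...) contains all 2 period values infinitely often.
Step 2: Hence inf of every tail = min of the period values = min(25.37, 23.0) = 23.
        liminf_n integral(f_n) = sup over m of (inf of tail from m) = 23.
Step 3: Similarly sup of every tail = max of the period values = 25.37.
        limsup_n integral(f_n) = 25.37.
Step 4: Fatou's lemma: integral(liminf_n f_n) <= liminf_n integral(f_n) = 23.
        So the integral of the pointwise liminf is at most 23.


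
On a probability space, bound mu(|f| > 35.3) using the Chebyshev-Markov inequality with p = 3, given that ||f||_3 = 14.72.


Chebyshev/Markov inequality: mu(|f| > eps) <= (||f||_p / eps)^p
Step 1: ||f||_3 / eps = 14.72 / 35.3 = 0.416997
Step 2: Raise to power p = 3:
  (0.416997)^3 = 0.07251
Step 3: Therefore mu(|f| > 35.3) <= 0.07251


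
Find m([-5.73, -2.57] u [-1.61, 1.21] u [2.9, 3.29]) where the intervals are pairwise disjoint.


For pairwise disjoint intervals, m(union) = sum of lengths.
= (-2.57 - -5.73) + (1.21 - -1.61) + (3.29 - 2.9)
= 3.16 + 2.82 + 0.39
= 6.37


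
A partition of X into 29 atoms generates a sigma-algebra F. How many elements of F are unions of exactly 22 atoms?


Each element of F is a union of some subset of the 29 atoms.
Elements that are unions of exactly 22 atoms correspond to 22-element subsets of the 29 atoms.
Count = C(29, 22) = 29! / (22! * 7!) = 1560780.


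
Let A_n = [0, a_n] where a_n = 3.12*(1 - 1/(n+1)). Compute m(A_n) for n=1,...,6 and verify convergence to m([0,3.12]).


By continuity of measure from below: if A_n increases to A, then m(A_n) -> m(A).
Here A = [0, 3.12], so m(A) = 3.12
Step 1: a_1 = 3.12*(1 - 1/2) = 1.56, m(A_1) = 1.56
Step 2: a_2 = 3.12*(1 - 1/3) = 2.08, m(A_2) = 2.08
Step 3: a_3 = 3.12*(1 - 1/4) = 2.34, m(A_3) = 2.34
Step 4: a_4 = 3.12*(1 - 1/5) = 2.496, m(A_4) = 2.496
Step 5: a_5 = 3.12*(1 - 1/6) = 2.6, m(A_5) = 2.6
Step 6: a_6 = 3.12*(1 - 1/7) = 2.6743, m(A_6) = 2.6743
Limit: m(A_n) -> m([0,3.12]) = 3.12


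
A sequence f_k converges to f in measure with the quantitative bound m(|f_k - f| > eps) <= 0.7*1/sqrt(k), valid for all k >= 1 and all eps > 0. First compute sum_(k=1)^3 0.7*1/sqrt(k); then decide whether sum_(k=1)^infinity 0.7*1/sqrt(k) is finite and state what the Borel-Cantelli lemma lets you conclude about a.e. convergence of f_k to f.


Step 1: List the terms 0.7*1/sqrt(k) for k = 1 to 3:
  k=1: 0.7
  k=2: 0.494975
  k=3: 0.404145
Step 2: Partial sum = 0.7 + 0.494975 + 0.404145
     = 1.59912
Step 3: The full series sum_(k>=1) 0.7*1/sqrt(k) diverges (p-series with p = 1/2 <= 1; a nonzero constant multiple of a divergent series diverges).
Step 4: The (first) Borel-Cantelli lemma requires a summable sequence of measures, so it does not apply here;
        from this bound alone no conclusion about a.e. convergence can be drawn (convergence in measure still
        gives an a.e.-convergent subsequence, but not a.e. convergence of the whole sequence).
Conclusion: series diverges; Borel-Cantelli is inconclusive about a.e. convergence of f_k.


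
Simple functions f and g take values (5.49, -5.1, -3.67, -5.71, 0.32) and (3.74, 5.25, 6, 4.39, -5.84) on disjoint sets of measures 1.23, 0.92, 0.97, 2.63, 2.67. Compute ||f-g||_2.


Step 1: Compute differences f_i - g_i:
  5.49 - 3.74 = 1.75
  -5.1 - 5.25 = -10.35
  -3.67 - 6 = -9.67
  -5.71 - 4.39 = -10.1
  0.32 - -5.84 = 6.16
Step 2: Compute |diff|^2 * measure for each set:
  |1.75|^2 * 1.23 = 3.0625 * 1.23 = 3.766875
  |-10.35|^2 * 0.92 = 107.1225 * 0.92 = 98.5527
  |-9.67|^2 * 0.97 = 93.5089 * 0.97 = 90.703633
  |-10.1|^2 * 2.63 = 102.01 * 2.63 = 268.2863
  |6.16|^2 * 2.67 = 37.9456 * 2.67 = 101.314752
Step 3: Sum = 562.62426
Step 4: ||f-g||_2 = (562.62426)^(1/2) = 23.719702


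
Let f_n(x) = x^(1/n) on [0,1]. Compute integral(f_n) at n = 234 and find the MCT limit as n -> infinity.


At n = 234: f_234(x) = x^(1/234).
Step 1: integral(x^(1/234), 0, 1) = [x^(1/234+1) / (1/234+1)] from 0 to 1
     = 1 / (1/234 + 1) = 1 / ((234+1)/234) = 234/(234+1)
     = 234/235 = 0.995745
Step 2: As n -> infinity, f_n(x) = x^(1/n) -> 1 for x in (0,1], and f_n is increasing in n.
By MCT, lim_n integral(f_n) = integral(lim_n f_n) = integral(1, 0, 1) = 1.
Step 3: Verify convergence: 234/235 = 0.995745 -> 1


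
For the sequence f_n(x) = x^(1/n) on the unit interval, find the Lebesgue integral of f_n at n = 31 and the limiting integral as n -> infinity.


At n = 31: f_31(x) = x^(1/31).
Step 1: integral(x^(1/31), 0, 1) = [x^(1/31+1) / (1/31+1)] from 0 to 1
     = 1 / (1/31 + 1) = 1 / ((31+1)/31) = 31/(31+1)
     = 31/32 = 0.96875
Step 2: As n -> infinity, f_n(x) = x^(1/n) -> 1 for x in (0,1], and f_n is increasing in n.
By MCT, lim_n integral(f_n) = integral(lim_n f_n) = integral(1, 0, 1) = 1.
Step 3: Verify convergence: 31/32 = 0.96875 -> 1


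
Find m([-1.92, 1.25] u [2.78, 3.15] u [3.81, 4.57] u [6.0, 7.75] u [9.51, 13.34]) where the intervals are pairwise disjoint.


For pairwise disjoint intervals, m(union) = sum of lengths.
= (1.25 - -1.92) + (3.15 - 2.78) + (4.57 - 3.81) + (7.75 - 6.0) + (13.34 - 9.51)
= 3.17 + 0.37 + 0.76 + 1.75 + 3.83
= 9.88


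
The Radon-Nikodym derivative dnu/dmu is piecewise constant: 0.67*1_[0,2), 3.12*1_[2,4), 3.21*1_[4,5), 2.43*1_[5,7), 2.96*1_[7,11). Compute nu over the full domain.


Integrate each piece of the Radon-Nikodym derivative:
Step 1: integral_0^2 0.67 dx = 0.67*(2-0) = 0.67*2 = 1.34
Step 2: integral_2^4 3.12 dx = 3.12*(4-2) = 3.12*2 = 6.24
Step 3: integral_4^5 3.21 dx = 3.21*(5-4) = 3.21*1 = 3.21
Step 4: integral_5^7 2.43 dx = 2.43*(7-5) = 2.43*2 = 4.86
Step 5: integral_7^11 2.96 dx = 2.96*(11-7) = 2.96*4 = 11.84
Total: 1.34 + 6.24 + 3.21 + 4.86 + 11.84 = 27.49


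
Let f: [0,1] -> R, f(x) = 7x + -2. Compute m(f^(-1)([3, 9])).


f^(-1)([3, 9]) = {x : 3 <= 7x + -2 <= 9}
Solving: (3 - -2)/7 <= x <= (9 - -2)/7
= [0.714286, 1.571429]
Intersecting with [0,1]: [0.714286, 1]
Measure = 1 - 0.714286 = 0.285714


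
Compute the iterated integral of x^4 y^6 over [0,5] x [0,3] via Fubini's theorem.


By Fubini's theorem, the double integral factors as a product of single integrals:
Step 1: integral_0^5 x^4 dx = [x^5/5] from 0 to 5
     = 5^5/5 = 625
Step 2: integral_0^3 y^6 dy = [y^7/7] from 0 to 3
     = 3^7/7 = 312.428571
Step 3: Double integral = 625 * 312.428571 = 195267.857143


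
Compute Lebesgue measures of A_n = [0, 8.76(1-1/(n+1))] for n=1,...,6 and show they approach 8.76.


By continuity of measure from below: if A_n increases to A, then m(A_n) -> m(A).
Here A = [0, 8.76], so m(A) = 8.76
Step 1: a_1 = 8.76*(1 - 1/2) = 4.38, m(A_1) = 4.38
Step 2: a_2 = 8.76*(1 - 1/3) = 5.84, m(A_2) = 5.84
Step 3: a_3 = 8.76*(1 - 1/4) = 6.57, m(A_3) = 6.57
Step 4: a_4 = 8.76*(1 - 1/5) = 7.008, m(A_4) = 7.008
Step 5: a_5 = 8.76*(1 - 1/6) = 7.3, m(A_5) = 7.3
Step 6: a_6 = 8.76*(1 - 1/7) = 7.5086, m(A_6) = 7.5086
Limit: m(A_n) -> m([0,8.76]) = 8.76


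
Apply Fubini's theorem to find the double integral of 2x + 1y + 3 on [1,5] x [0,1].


By Fubini, integrate in x first, then y.
Step 1: Fix y, integrate over x in [1,5]:
  integral(2x + 1y + 3, x=1..5)
  = 2*(5^2 - 1^2)/2 + (1y + 3)*(5 - 1)
  = 24 + (1y + 3)*4
  = 24 + 4y + 12
  = 36 + 4y
Step 2: Integrate over y in [0,1]:
  integral(36 + 4y, y=0..1)
  = 36*1 + 4*(1^2 - 0^2)/2
  = 36 + 2
  = 38


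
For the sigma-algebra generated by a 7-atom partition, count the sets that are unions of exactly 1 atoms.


Each element of F is a union of some subset of the 7 atoms.
Elements that are unions of exactly 1 atoms correspond to 1-element subsets of the 7 atoms.
Count = C(7, 1) = 7! / (1! * 6!) = 7.


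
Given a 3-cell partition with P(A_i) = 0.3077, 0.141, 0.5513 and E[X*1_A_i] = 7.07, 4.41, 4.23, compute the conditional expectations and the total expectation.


For each cell A_i: E[X|A_i] = E[X*1_A_i] / P(A_i)
Step 1: E[X|A_1] = 7.07 / 0.3077 = 22.976926
Step 2: E[X|A_2] = 4.41 / 0.141 = 31.276596
Step 3: E[X|A_3] = 4.23 / 0.5513 = 7.672773
Verification: E[X] = sum E[X*1_A_i] = 7.07 + 4.41 + 4.23 = 15.71


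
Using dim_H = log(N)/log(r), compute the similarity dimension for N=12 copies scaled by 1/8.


For a self-similar set with N copies scaled by 1/r:
dim_H = log(N)/log(r) = log(12)/log(8)
= 2.484907/2.079442
= 1.194988


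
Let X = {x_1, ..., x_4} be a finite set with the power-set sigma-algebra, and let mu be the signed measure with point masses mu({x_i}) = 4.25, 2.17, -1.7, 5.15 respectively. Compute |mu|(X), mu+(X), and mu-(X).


Step 1: Every measurable set is a union of atoms (the cells / points), so a Hahn decomposition is
  obtained by grouping atoms by sign: P = union of atoms with mu > 0, N = union of the remaining atoms.
  Atoms in P (indices): 1, 2, 4;  atoms in N (indices): 3
  Positive values: 4.25, 2.17, 5.15
  Negative values: -1.7
Step 2: mu+(X) = mu(P) = sum of positive atom values = 11.57
Step 3: mu-(X) = -mu(N) = sum of |negative atom values| = 1.7
Step 4: |mu|(X) = mu+(X) + mu-(X) = 11.57 + 1.7 = 13.27


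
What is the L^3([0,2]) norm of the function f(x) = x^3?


Step 1: ||f||_3 = (integral_0^2 |x^3|^3 dx)^(1/3)
     = (integral_0^2 x^9 dx)^(1/3)
Step 2: integral_0^2 x^9 dx = [x^10/(10)] from 0 to 2 = 2^10/10
     = 1024/10 = 102.4
Step 3: ||f||_3 = (102.4)^(1/3) = 4.678428


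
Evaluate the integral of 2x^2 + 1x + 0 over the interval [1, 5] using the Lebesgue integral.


The Lebesgue integral of a Riemann-integrable function agrees with the Riemann integral.
Antiderivative F(x) = (2/3)x^3 + (1/2)x^2 + 0x
F(5) = (2/3)*5^3 + (1/2)*5^2 + 0*5
     = (2/3)*125 + (1/2)*25 + 0*5
     = 83.333333 + 12.5 + 0
     = 95.833333
F(1) = 1.166667
Integral = F(5) - F(1) = 95.833333 - 1.166667 = 94.666667


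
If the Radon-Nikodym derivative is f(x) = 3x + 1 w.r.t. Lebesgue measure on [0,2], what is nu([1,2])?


nu(A) = integral_A (dnu/dmu) dmu = integral_1^2 (3x + 1) dx
Step 1: Antiderivative F(x) = (3/2)x^2 + 1x
Step 2: F(2) = (3/2)*2^2 + 1*2 = 6 + 2 = 8
Step 3: F(1) = (3/2)*1^2 + 1*1 = 1.5 + 1 = 2.5
Step 4: nu([1,2]) = F(2) - F(1) = 8 - 2.5 = 5.5


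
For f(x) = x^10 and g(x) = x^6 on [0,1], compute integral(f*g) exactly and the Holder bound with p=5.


Step 1: Exact integral of f*g = integral(x^16, 0, 1) = 1/17
     = 0.058824
Step 2: Holder bound with p=5, q=1.25:
  ||f||_p = (integral x^50 dx)^(1/5) = (1/51)^(1/5) = 0.455497
  ||g||_q = (integral x^7.5 dx)^(1/1.25) = (1/8.5)^(1/1.25) = 0.180495
Step 3: Holder bound = ||f||_p * ||g||_q = 0.455497 * 0.180495 = 0.082215
Verification: 0.058824 <= 0.082215 (Holder holds)


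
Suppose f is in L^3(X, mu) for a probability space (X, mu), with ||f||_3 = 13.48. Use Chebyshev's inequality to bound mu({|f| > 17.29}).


Chebyshev/Markov inequality: mu(|f| > eps) <= (||f||_p / eps)^p
Step 1: ||f||_3 / eps = 13.48 / 17.29 = 0.779641
Step 2: Raise to power p = 3:
  (0.779641)^3 = 0.473898
Step 3: Therefore mu(|f| > 17.29) <= 0.473898


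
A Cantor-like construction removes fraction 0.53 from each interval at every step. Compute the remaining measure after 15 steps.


Step 1: At each step, fraction remaining = 1 - 0.53 = 0.47
Step 2: After 15 steps, measure = (0.47)^15
Result = 1.206335e-05


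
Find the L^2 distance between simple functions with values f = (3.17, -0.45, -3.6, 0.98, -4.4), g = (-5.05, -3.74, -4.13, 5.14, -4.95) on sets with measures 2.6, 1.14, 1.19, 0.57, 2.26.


Step 1: Compute differences f_i - g_i:
  3.17 - -5.05 = 8.22
  -0.45 - -3.74 = 3.29
  -3.6 - -4.13 = 0.53
  0.98 - 5.14 = -4.16
  -4.4 - -4.95 = 0.55
Step 2: Compute |diff|^2 * measure for each set:
  |8.22|^2 * 2.6 = 67.5684 * 2.6 = 175.67784
  |3.29|^2 * 1.14 = 10.8241 * 1.14 = 12.339474
  |0.53|^2 * 1.19 = 0.2809 * 1.19 = 0.334271
  |-4.16|^2 * 0.57 = 17.3056 * 0.57 = 9.864192
  |0.55|^2 * 2.26 = 0.3025 * 2.26 = 0.68365
Step 3: Sum = 198.899427
Step 4: ||f-g||_2 = (198.899427)^(1/2) = 14.103171


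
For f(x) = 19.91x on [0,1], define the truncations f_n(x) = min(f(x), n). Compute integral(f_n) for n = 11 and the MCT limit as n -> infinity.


f(x) = 19.91x on [0,1]; f_n(x) = min(19.91x, n). At n = 11:
Step 1: f(x) reaches 11 at x = 11/19.91 = 0.552486
Step 2: integral(f_11) = integral(19.91x, 0, 0.552486) + integral(11, 0.552486, 1)
       = 19.91*0.552486^2/2 + 11*(1 - 0.552486)
       = 3.038674 + 4.922652
       = 7.961326
Step 3: As n -> infinity, f_n increases to f, so by MCT integral(f_n) -> integral(f) = 19.91/2 = 9.955.
Convergence: integral(f_11) = 7.961326 -> 9.955 as n -> infinity


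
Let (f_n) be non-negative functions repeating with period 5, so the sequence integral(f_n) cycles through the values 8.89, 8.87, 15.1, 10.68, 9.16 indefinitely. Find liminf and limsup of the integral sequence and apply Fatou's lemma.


The sequence (integral(f_n)) is periodic with period 5, repeating the values 8.89, 8.87, 15.1, 10.68, 9.16 indefinitely.
Step 1: For a periodic sequence, every tail (a_m, a_(m+1), ...) contains all 5 period values infinitely often.
Step 2: Hence inf of every tail = min of the period values = min(8.89, 8.87, 15.1, 10.68, 9.16) = 8.87.
        liminf_n integral(f_n) = sup over m of (inf of tail from m) = 8.87.
Step 3: Similarly sup of every tail = max of the period values = 15.1.
        limsup_n integral(f_n) = 15.1.
Step 4: Fatou's lemma: integral(liminf_n f_n) <= liminf_n integral(f_n) = 8.87.
        So the integral of the pointwise liminf is at most 8.87.


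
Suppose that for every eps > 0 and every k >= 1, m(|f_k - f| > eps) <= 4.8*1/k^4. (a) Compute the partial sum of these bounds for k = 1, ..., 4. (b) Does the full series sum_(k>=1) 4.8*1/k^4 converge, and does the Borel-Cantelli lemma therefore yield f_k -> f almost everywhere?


Step 1: List the terms 4.8*1/k^4 for k = 1 to 4:
  k=1: 4.8
  k=2: 0.3
  k=3: 0.059259
  k=4: 0.01875
Step 2: Partial sum = 4.8 + 0.3 + 0.059259 + 0.01875
     = 5.178009
Step 3: The full series sum_(k>=1) 4.8*1/k^4 converges (p-series with p = 4 > 1; a constant multiple of a convergent series converges).
Step 4: Fix eps > 0. Since sum_k m(|f_k - f| > eps) < infinity, the Borel-Cantelli lemma gives
        m(limsup_k {|f_k - f| > eps}) = 0, i.e. for a.e. x, |f_k(x) - f(x)| <= eps for all large k.
        Applying this with eps = 1/j for j = 1, 2, ... and intersecting the countably many full-measure sets,
        for a.e. x we get limsup_k |f_k(x) - f(x)| <= 1/j for every j, hence f_k -> f almost everywhere.
Conclusion: series converges; Borel-Cantelli yields f_k -> f a.e.


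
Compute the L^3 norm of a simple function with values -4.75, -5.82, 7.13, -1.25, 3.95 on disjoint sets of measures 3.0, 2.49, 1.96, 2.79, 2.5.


Step 1: Compute |f_i|^3 for each value:
  |-4.75|^3 = 107.171875
  |-5.82|^3 = 197.137368
  |7.13|^3 = 362.467097
  |-1.25|^3 = 1.953125
  |3.95|^3 = 61.629875
Step 2: Multiply by measures and sum:
  107.171875 * 3.0 = 321.515625
  197.137368 * 2.49 = 490.872046
  362.467097 * 1.96 = 710.43551
  1.953125 * 2.79 = 5.449219
  61.629875 * 2.5 = 154.074688
Sum = 321.515625 + 490.872046 + 710.43551 + 5.449219 + 154.074688 = 1682.347088
Step 3: Take the p-th root:
||f||_3 = (1682.347088)^(1/3) = 11.893377


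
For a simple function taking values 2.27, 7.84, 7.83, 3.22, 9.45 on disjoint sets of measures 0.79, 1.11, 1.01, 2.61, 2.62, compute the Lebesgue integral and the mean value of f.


Step 1: Integral = sum(value_i * measure_i)
= 2.27*0.79 + 7.84*1.11 + 7.83*1.01 + 3.22*2.61 + 9.45*2.62
= 1.7933 + 8.7024 + 7.9083 + 8.4042 + 24.759
= 51.5672
Step 2: Total measure of domain = 0.79 + 1.11 + 1.01 + 2.61 + 2.62 = 8.14
Step 3: Average value = 51.5672 / 8.14 = 6.335037


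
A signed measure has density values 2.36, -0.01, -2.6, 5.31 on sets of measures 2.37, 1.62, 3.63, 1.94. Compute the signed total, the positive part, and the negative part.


Step 1: Compute signed measure on each set:
  Set 1: 2.36 * 2.37 = 5.5932
  Set 2: -0.01 * 1.62 = -0.0162
  Set 3: -2.6 * 3.63 = -9.438
  Set 4: 5.31 * 1.94 = 10.3014
Step 2: Total signed measure = (5.5932) + (-0.0162) + (-9.438) + (10.3014)
     = 6.4404
Step 3: Positive part mu+(X) = sum of positive contributions = 15.8946
Step 4: Negative part mu-(X) = |sum of negative contributions| = 9.4542


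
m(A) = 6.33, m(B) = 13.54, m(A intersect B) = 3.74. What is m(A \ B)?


m(A \ B) = m(A) - m(A n B)
= 6.33 - 3.74
= 2.59


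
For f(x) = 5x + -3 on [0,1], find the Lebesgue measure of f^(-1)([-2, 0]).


f^(-1)([-2, 0]) = {x : -2 <= 5x + -3 <= 0}
Solving: (-2 - -3)/5 <= x <= (0 - -3)/5
= [0.2, 0.6]
Intersecting with [0,1]: [0.2, 0.6]
Measure = 0.6 - 0.2 = 0.4


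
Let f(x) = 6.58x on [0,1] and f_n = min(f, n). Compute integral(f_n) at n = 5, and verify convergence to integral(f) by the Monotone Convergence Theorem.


f(x) = 6.58x on [0,1]; f_n(x) = min(6.58x, n). At n = 5:
Step 1: f(x) reaches 5 at x = 5/6.58 = 0.759878
Step 2: integral(f_5) = integral(6.58x, 0, 0.759878) + integral(5, 0.759878, 1)
       = 6.58*0.759878^2/2 + 5*(1 - 0.759878)
       = 1.899696 + 1.200608
       = 3.100304
Step 3: As n -> infinity, f_n increases to f, so by MCT integral(f_n) -> integral(f) = 6.58/2 = 3.29.
Convergence: integral(f_5) = 3.100304 -> 3.29 as n -> infinity


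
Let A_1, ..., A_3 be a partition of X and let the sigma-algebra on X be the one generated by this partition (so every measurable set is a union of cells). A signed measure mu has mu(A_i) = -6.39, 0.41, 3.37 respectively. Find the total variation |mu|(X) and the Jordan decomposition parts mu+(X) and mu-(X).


Step 1: Every measurable set is a union of atoms (the cells / points), so a Hahn decomposition is
  obtained by grouping atoms by sign: P = union of atoms with mu > 0, N = union of the remaining atoms.
  Atoms in P (indices): 2, 3;  atoms in N (indices): 1
  Positive values: 0.41, 3.37
  Negative values: -6.39
Step 2: mu+(X) = mu(P) = sum of positive atom values = 3.78
Step 3: mu-(X) = -mu(N) = sum of |negative atom values| = 6.39
Step 4: |mu|(X) = mu+(X) + mu-(X) = 3.78 + 6.39 = 10.17


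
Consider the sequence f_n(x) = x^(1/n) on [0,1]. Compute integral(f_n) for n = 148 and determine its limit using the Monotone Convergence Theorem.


At n = 148: f_148(x) = x^(1/148).
Step 1: integral(x^(1/148), 0, 1) = [x^(1/148+1) / (1/148+1)] from 0 to 1
     = 1 / (1/148 + 1) = 1 / ((148+1)/148) = 148/(148+1)
     = 148/149 = 0.993289
Step 2: As n -> infinity, f_n(x) = x^(1/n) -> 1 for x in (0,1], and f_n is increasing in n.
By MCT, lim_n integral(f_n) = integral(lim_n f_n) = integral(1, 0, 1) = 1.
Step 3: Verify convergence: 148/149 = 0.993289 -> 1


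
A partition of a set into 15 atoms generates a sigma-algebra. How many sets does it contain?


Each element of the sigma-algebra is a union of some subset of the 15 atoms.
The number of such subsets is 2^15 = 32768.


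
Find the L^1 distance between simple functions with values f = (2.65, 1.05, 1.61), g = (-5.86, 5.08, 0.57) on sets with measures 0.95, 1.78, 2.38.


Step 1: Compute differences f_i - g_i:
  2.65 - -5.86 = 8.51
  1.05 - 5.08 = -4.03
  1.61 - 0.57 = 1.04
Step 2: Compute |diff|^1 * measure for each set:
  |8.51|^1 * 0.95 = 8.51 * 0.95 = 8.0845
  |-4.03|^1 * 1.78 = 4.03 * 1.78 = 7.1734
  |1.04|^1 * 2.38 = 1.04 * 2.38 = 2.4752
Step 3: Sum = 17.7331
Step 4: ||f-g||_1 = (17.7331)^(1/1) = 17.7331


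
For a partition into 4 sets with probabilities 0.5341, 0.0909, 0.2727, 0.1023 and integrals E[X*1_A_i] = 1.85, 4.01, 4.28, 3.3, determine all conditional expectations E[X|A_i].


For each cell A_i: E[X|A_i] = E[X*1_A_i] / P(A_i)
Step 1: E[X|A_1] = 1.85 / 0.5341 = 3.463771
Step 2: E[X|A_2] = 4.01 / 0.0909 = 44.114411
Step 3: E[X|A_3] = 4.28 / 0.2727 = 15.694903
Step 4: E[X|A_4] = 3.3 / 0.1023 = 32.258065
Verification: E[X] = sum E[X*1_A_i] = 1.85 + 4.01 + 4.28 + 3.3 = 13.44


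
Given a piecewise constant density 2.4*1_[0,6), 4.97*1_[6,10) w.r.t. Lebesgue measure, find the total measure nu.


Integrate each piece of the Radon-Nikodym derivative:
Step 1: integral_0^6 2.4 dx = 2.4*(6-0) = 2.4*6 = 14.4
Step 2: integral_6^10 4.97 dx = 4.97*(10-6) = 4.97*4 = 19.88
Total: 14.4 + 19.88 = 34.28


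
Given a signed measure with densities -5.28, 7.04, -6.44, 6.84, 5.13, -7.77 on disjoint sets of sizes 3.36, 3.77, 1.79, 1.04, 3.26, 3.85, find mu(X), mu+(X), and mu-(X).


Step 1: Compute signed measure on each set:
  Set 1: -5.28 * 3.36 = -17.7408
  Set 2: 7.04 * 3.77 = 26.5408
  Set 3: -6.44 * 1.79 = -11.5276
  Set 4: 6.84 * 1.04 = 7.1136
  Set 5: 5.13 * 3.26 = 16.7238
  Set 6: -7.77 * 3.85 = -29.9145
Step 2: Total signed measure = (-17.7408) + (26.5408) + (-11.5276) + (7.1136) + (16.7238) + (-29.9145)
     = -8.8047
Step 3: Positive part mu+(X) = sum of positive contributions = 50.3782
Step 4: Negative part mu-(X) = |sum of negative contributions| = 59.1829


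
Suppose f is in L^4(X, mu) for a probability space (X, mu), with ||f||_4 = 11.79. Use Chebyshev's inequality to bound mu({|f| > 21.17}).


Chebyshev/Markov inequality: mu(|f| > eps) <= (||f||_p / eps)^p
Step 1: ||f||_4 / eps = 11.79 / 21.17 = 0.55692
Step 2: Raise to power p = 4:
  (0.55692)^4 = 0.096199
Step 3: Therefore mu(|f| > 21.17) <= 0.096199


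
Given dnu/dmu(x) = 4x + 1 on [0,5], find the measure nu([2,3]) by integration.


nu(A) = integral_A (dnu/dmu) dmu = integral_2^3 (4x + 1) dx
Step 1: Antiderivative F(x) = (4/2)x^2 + 1x
Step 2: F(3) = (4/2)*3^2 + 1*3 = 18 + 3 = 21
Step 3: F(2) = (4/2)*2^2 + 1*2 = 8 + 2 = 10
Step 4: nu([2,3]) = F(3) - F(2) = 21 - 10 = 11


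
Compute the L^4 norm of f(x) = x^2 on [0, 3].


Step 1: ||f||_4 = (integral_0^3 |x^2|^4 dx)^(1/4)
     = (integral_0^3 x^8 dx)^(1/4)
Step 2: integral_0^3 x^8 dx = [x^9/(9)] from 0 to 3 = 3^9/9
     = 19683/9 = 2187
Step 3: ||f||_4 = (2187)^(1/4) = 6.838521


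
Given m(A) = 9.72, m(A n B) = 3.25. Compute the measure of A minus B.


m(A \ B) = m(A) - m(A n B)
= 9.72 - 3.25
= 6.47


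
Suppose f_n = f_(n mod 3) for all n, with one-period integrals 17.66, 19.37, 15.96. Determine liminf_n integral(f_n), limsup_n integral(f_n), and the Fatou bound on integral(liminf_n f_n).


The sequence (integral(f_n)) is periodic with period 3, repeating the values 17.66, 19.37, 15.96 indefinitely.
Step 1: For a periodic sequence, every tail (a_m, a_(m+1), ...) contains all 3 period values infinitely often.
Step 2: Hence inf of every tail = min of the period values = min(17.66, 19.37, 15.96) = 15.96.
        liminf_n integral(f_n) = sup over m of (inf of tail from m) = 15.96.
Step 3: Similarly sup of every tail = max of the period values = 19.37.
        limsup_n integral(f_n) = 19.37.
Step 4: Fatou's lemma: integral(liminf_n f_n) <= liminf_n integral(f_n) = 15.96.
        So the integral of the pointwise liminf is at most 15.96.


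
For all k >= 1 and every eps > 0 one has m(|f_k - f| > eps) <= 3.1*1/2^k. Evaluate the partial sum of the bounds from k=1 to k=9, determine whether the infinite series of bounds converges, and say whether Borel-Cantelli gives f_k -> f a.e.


Step 1: List the terms 3.1*1/2^k for k = 1 to 9:
  k=1: 1.55
  k=2: 0.775
  k=3: 0.3875
  k=4: 0.19375
  k=5: 0.096875
  k=6: 0.048438
  k=7: 0.024219
  k=8: 0.012109
  k=9: 0.006055
Step 2: Partial sum = 1.55 + 0.775 + 0.3875 + 0.19375 + 0.096875 + 0.048438 + 0.024219 + 0.012109 + 0.006055
     = 3.093945
Step 3: The full series sum_(k>=1) 3.1*1/2^k converges (geometric series with ratio 1/2 < 1; a constant multiple of a convergent series converges).
Step 4: Fix eps > 0. Since sum_k m(|f_k - f| > eps) < infinity, the Borel-Cantelli lemma gives
        m(limsup_k {|f_k - f| > eps}) = 0, i.e. for a.e. x, |f_k(x) - f(x)| <= eps for all large k.
        Applying this with eps = 1/j for j = 1, 2, ... and intersecting the countably many full-measure sets,
        for a.e. x we get limsup_k |f_k(x) - f(x)| <= 1/j for every j, hence f_k -> f almost everywhere.
Conclusion: series converges; Borel-Cantelli yields f_k -> f a.e.


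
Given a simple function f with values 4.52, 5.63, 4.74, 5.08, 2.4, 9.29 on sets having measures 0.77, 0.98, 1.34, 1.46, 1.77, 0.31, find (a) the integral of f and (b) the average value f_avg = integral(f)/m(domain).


Step 1: Integral = sum(value_i * measure_i)
= 4.52*0.77 + 5.63*0.98 + 4.74*1.34 + 5.08*1.46 + 2.4*1.77 + 9.29*0.31
= 3.4804 + 5.5174 + 6.3516 + 7.4168 + 4.248 + 2.8799
= 29.8941
Step 2: Total measure of domain = 0.77 + 0.98 + 1.34 + 1.46 + 1.77 + 0.31 = 6.63
Step 3: Average value = 29.8941 / 6.63 = 4.508914


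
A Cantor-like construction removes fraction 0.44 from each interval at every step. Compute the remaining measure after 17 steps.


Step 1: At each step, fraction remaining = 1 - 0.44 = 0.56
Step 2: After 17 steps, measure = (0.56)^17
Result = 5.238373e-05


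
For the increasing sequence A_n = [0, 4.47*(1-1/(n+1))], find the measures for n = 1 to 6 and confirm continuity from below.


By continuity of measure from below: if A_n increases to A, then m(A_n) -> m(A).
Here A = [0, 4.47], so m(A) = 4.47
Step 1: a_1 = 4.47*(1 - 1/2) = 2.235, m(A_1) = 2.235
Step 2: a_2 = 4.47*(1 - 1/3) = 2.98, m(A_2) = 2.98
Step 3: a_3 = 4.47*(1 - 1/4) = 3.3525, m(A_3) = 3.3525
Step 4: a_4 = 4.47*(1 - 1/5) = 3.576, m(A_4) = 3.576
Step 5: a_5 = 4.47*(1 - 1/6) = 3.725, m(A_5) = 3.725
Step 6: a_6 = 4.47*(1 - 1/7) = 3.8314, m(A_6) = 3.8314
Limit: m(A_n) -> m([0,4.47]) = 4.47
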